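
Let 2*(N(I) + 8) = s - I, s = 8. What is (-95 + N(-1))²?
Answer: 38809/4 ≈ 9702.3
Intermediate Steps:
N(I) = -4 - I/2 (N(I) = -8 + (8 - I)/2 = -8 + (4 - I/2) = -4 - I/2)
(-95 + N(-1))² = (-95 + (-4 - ½*(-1)))² = (-95 + (-4 + ½))² = (-95 - 7/2)² = (-197/2)² = 38809/4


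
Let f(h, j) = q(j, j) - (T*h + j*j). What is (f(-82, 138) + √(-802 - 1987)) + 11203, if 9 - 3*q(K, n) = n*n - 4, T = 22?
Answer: -37142/3 + I*√2789 ≈ -12381.0 + 52.811*I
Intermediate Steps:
q(K, n) = 13/3 - n²/3 (q(K, n) = 3 - (n*n - 4)/3 = 3 - (n² - 4)/3 = 3 - (-4 + n²)/3 = 3 + (4/3 - n²/3) = 13/3 - n²/3)
f(h, j) = 13/3 - 22*h - 4*j²/3 (f(h, j) = (13/3 - j²/3) - (22*h + j*j) = (13/3 - j²/3) - (22*h + j²) = (13/3 - j²/3) - (j² + 22*h) = (13/3 - j²/3) + (-j² - 22*h) = 13/3 - 22*h - 4*j²/3)
(f(-82, 138) + √(-802 - 1987)) + 11203 = ((13/3 - 22*(-82) - 4/3*138²) + √(-802 - 1987)) + 11203 = ((13/3 + 1804 - 4/3*19044) + √(-2789)) + 11203 = ((13/3 + 1804 - 25392) + I*√2789) + 11203 = (-70751/3 + I*√2789) + 11203 = -37142/3 + I*√2789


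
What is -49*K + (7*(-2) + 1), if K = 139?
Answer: -6824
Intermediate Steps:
-49*K + (7*(-2) + 1) = -49*139 + (7*(-2) + 1) = -6811 + (-14 + 1) = -6811 - 13 = -6824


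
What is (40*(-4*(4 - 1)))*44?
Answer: -21120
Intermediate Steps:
(40*(-4*(4 - 1)))*44 = (40*(-4*3))*44 = (40*(-12))*44 = -480*44 = -21120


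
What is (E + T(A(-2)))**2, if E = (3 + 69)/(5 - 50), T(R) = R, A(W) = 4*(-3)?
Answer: 4624/25 ≈ 184.96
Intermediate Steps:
A(W) = -12
E = -8/5 (E = 72/(-45) = 72*(-1/45) = -8/5 ≈ -1.6000)
(E + T(A(-2)))**2 = (-8/5 - 12)**2 = (-68/5)**2 = 4624/25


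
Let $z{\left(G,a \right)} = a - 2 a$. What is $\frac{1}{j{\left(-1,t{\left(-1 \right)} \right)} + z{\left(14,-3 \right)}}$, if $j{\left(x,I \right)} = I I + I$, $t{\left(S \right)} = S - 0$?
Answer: $\frac{1}{3} \approx 0.33333$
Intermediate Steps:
$z{\left(G,a \right)} = - a$
$t{\left(S \right)} = S$ ($t{\left(S \right)} = S + 0 = S$)
$j{\left(x,I \right)} = I + I^{2}$ ($j{\left(x,I \right)} = I^{2} + I = I + I^{2}$)
$\frac{1}{j{\left(-1,t{\left(-1 \right)} \right)} + z{\left(14,-3 \right)}} = \frac{1}{- (1 - 1) - -3} = \frac{1}{\left(-1\right) 0 + 3} = \frac{1}{0 + 3} = \frac{1}{3}$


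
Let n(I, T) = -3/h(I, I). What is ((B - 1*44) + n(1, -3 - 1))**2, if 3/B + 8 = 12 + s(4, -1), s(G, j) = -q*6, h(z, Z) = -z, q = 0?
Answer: 25921/16 ≈ 1620.1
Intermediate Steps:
s(G, j) = 0 (s(G, j) = -1*0*6 = 0*6 = 0)
n(I, T) = 3/I (n(I, T) = -3*(-1/I) = -(-3)/I = 3/I)
B = 3/4 (B = 3/(-8 + (12 + 0)) = 3/(-8 + 12) = 3/4 ≈ 0.75000)
((B - 1*44) + n(1, -3 - 1))**2 = ((3/4 - 1*44) + 3/1)**2 = ((3/4 - 44) + 3*1)**2 = (-173/4 + 3)**2 = (-161/4)**2 = 25921/16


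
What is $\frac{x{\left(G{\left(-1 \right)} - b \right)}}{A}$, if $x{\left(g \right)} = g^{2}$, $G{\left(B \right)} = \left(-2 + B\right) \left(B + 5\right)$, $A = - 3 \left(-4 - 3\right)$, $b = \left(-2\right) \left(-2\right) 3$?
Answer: $\frac{192}{7} \approx 27.429$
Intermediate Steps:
$b = 12$ ($b = 4 \cdot 3 = 12$)
$A = 21$ ($A = \left(-3\right) \left(-7\right) = 21$)
$G{\left(B \right)} = \left(-2 + B\right) \left(5 + B\right)$
$\frac{x{\left(G{\left(-1 \right)} - b \right)}}{A} = \frac{\left(\left(-10 + \left(-1\right)^{2} + 3 \left(-1\right)\right) - 12\right)^{2}}{21} = \left(\left(-10 + 1 - 3\right) - 12\right)^{2} \cdot \frac{1}{21} = \left(-12 - 12\right)^{2} \cdot \frac{1}{21} = \left(-24\right)^{2} \cdot \frac{1}{21} = 576 \cdot \frac{1}{21} = \frac{192}{7}$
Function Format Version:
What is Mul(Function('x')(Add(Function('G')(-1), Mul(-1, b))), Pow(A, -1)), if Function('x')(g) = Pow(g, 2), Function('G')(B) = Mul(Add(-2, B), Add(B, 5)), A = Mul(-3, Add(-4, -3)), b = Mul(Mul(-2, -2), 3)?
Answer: Rational(192, 7) ≈ 27.429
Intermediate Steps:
b = 12 (b = Mul(4, 3) = 12)
A = 21 (A = Mul(-3, -7) = 21)
Function('G')(B) = Mul(Add(-2, B), Add(5, B))
Mul(Function('x')(Add(Function('G')(-1), Mul(-1, b))), Pow(A, -1)) = Mul(Pow(Add(Add(-10, Pow(-1, 2), Mul(3, -1)), Mul(-1, 12)), 2), Pow(21, -1)) = Mul(Pow(Add(Add(-10, 1, -3), -12), 2), Rational(1, 21)) = Mul(Pow(Add(-12, -12), 2), Rational(1, 21)) = Mul(Pow(-24, 2), Rational(1, 21)) = Mul(576, Rational(1, 21)) = Rational(192, 7)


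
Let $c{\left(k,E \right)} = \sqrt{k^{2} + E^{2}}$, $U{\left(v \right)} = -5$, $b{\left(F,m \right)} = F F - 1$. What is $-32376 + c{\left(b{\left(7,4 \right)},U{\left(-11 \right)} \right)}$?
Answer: $-32376 + \sqrt{2329} \approx -32328.0$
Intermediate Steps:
$b{\left(F,m \right)} = -1 + F^{2}$ ($b{\left(F,m \right)} = F^{2} - 1 = -1 + F^{2}$)
$c{\left(k,E \right)} = \sqrt{E^{2} + k^{2}}$
$-32376 + c{\left(b{\left(7,4 \right)},U{\left(-11 \right)} \right)} = -32376 + \sqrt{\left(-5\right)^{2} + \left(-1 + 7^{2}\right)^{2}} = -32376 + \sqrt{25 + \left(-1 + 49\right)^{2}} = -32376 + \sqrt{25 + 48^{2}} = -32376 + \sqrt{25 + 2304} = -32376 + \sqrt{2329}$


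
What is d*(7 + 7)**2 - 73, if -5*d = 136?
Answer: -27021/5 ≈ -5404.2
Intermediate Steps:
d = -136/5 (d = -1/5*136 = -136/5 ≈ -27.200)
d*(7 + 7)**2 - 73 = -136*(7 + 7)**2/5 - 73 = -136/5*14**2 - 73 = -136/5*196 - 73 = -26656/5 - 73 = -27021/5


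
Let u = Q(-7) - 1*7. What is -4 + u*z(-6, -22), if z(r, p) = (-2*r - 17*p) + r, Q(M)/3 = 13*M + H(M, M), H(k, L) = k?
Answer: -114384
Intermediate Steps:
Q(M) = 42*M (Q(M) = 3*(13*M + M) = 3*(14*M) = 42*M)
z(r, p) = -r - 17*p (z(r, p) = (-17*p - 2*r) + r = -r - 17*p)
u = -301 (u = 42*(-7) - 1*7 = -294 - 7 = -301)
-4 + u*z(-6, -22) = -4 - 301*(-1*(-6) - 17*(-22)) = -4 - 301*(6 + 374) = -4 - 301*380 = -4 - 114380 = -114384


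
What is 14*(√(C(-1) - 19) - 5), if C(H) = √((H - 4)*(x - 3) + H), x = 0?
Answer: -70 + 14*I*√(19 - √14) ≈ -70.0 + 54.687*I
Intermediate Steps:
C(H) = √(12 - 2*H) (C(H) = √((H - 4)*(0 - 3) + H) = √((-4 + H)*(-3) + H) = √((12 - 3*H) + H) = √(12 - 2*H))
14*(√(C(-1) - 19) - 5) = 14*(√(√(12 - 2*(-1)) - 19) - 5) = 14*(√(√(12 + 2) - 19) - 5) = 14*(√(√14 - 19) - 5) = 14*(√(-19 + √14) - 5) = 14*(-5 + √(-19 + √14)) = -70 + 14*√(-19 + √14)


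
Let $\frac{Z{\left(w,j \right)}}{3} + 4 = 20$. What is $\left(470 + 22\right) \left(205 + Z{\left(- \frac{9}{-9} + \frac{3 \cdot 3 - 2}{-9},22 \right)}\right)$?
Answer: $124476$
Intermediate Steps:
$Z{\left(w,j \right)} = 48$ ($Z{\left(w,j \right)} = -12 + 3 \cdot 20 = -12 + 60 = 48$)
$\left(470 + 22\right) \left(205 + Z{\left(- \frac{9}{-9} + \frac{3 \cdot 3 - 2}{-9},22 \right)}\right) = \left(470 + 22\right) \left(205 + 48\right) = 492 \cdot 253 = 124476$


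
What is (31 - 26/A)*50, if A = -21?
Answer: 33850/21 ≈ 1611.9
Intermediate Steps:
(31 - 26/A)*50 = (31 - 26/(-21))*50 = (31 - 26*(-1/21))*50 = (31 + 26/21)*50 = (677/21)*50 = 33850/21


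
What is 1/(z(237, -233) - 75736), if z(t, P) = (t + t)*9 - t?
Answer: -1/71707 ≈ -1.3946e-5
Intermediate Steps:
z(t, P) = 17*t (z(t, P) = (2*t)*9 - t = 18*t - t = 17*t)
1/(z(237, -233) - 75736) = 1/(17*237 - 75736) = 1/(4029 - 75736) = 1/(-71707) = -1/71707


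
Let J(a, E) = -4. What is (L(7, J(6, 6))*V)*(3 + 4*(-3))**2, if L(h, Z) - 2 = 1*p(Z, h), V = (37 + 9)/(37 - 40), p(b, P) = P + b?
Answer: -6210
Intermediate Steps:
V = -46/3 (V = 46/(-3) = 46*(-1/3) = -46/3 ≈ -15.333)
L(h, Z) = 2 + Z + h (L(h, Z) = 2 + 1*(h + Z) = 2 + 1*(Z + h) = 2 + (Z + h) = 2 + Z + h)
(L(7, J(6, 6))*V)*(3 + 4*(-3))**2 = ((2 - 4 + 7)*(-46/3))*(3 + 4*(-3))**2 = (5*(-46/3))*(3 - 12)**2 = -230/3*(-9)**2 = -230/3*81 = -6210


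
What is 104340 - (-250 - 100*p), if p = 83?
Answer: 112890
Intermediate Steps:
104340 - (-250 - 100*p) = 104340 - (-250 - 100*83) = 104340 - (-250 - 8300) = 104340 - 1*(-8550) = 104340 + 8550 = 112890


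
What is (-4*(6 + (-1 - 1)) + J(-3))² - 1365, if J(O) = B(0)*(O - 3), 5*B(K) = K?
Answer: -1109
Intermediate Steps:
B(K) = K/5
J(O) = 0 (J(O) = ((⅕)*0)*(O - 3) = 0*(-3 + O) = 0)
(-4*(6 + (-1 - 1)) + J(-3))² - 1365 = (-4*(6 + (-1 - 1)) + 0)² - 1365 = (-4*(6 - 2) + 0)² - 1365 = (-4*4 + 0)² - 1365 = (-16 + 0)² - 1365 = (-16)² - 1365 = 256 - 1365 = -1109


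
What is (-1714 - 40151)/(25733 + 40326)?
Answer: -41865/66059 ≈ -0.63375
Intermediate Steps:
(-1714 - 40151)/(25733 + 40326) = -41865/66059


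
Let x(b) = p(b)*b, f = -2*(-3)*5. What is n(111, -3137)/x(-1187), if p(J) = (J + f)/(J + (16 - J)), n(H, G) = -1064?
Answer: -17024/1373359 ≈ -0.012396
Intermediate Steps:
f = 30 (f = 6*5 = 30)
p(J) = 15/8 + J/16 (p(J) = (J + 30)/(J + (16 - J)) = (30 + J)/16 = (30 + J)*(1/16) = 15/8 + J/16)
x(b) = b*(15/8 + b/16) (x(b) = (15/8 + b/16)*b = b*(15/8 + b/16))
n(111, -3137)/x(-1187) = -1064*(-16/(1187*(30 - 1187))) = -1064/((1/16)*(-1187)*(-1157)) = -1064/1373359/16 = -1064*16/1373359 = -17024/1373359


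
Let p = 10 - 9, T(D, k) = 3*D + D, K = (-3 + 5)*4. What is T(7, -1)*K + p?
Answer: 225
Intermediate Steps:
K = 8 (K = 2*4 = 8)
T(D, k) = 4*D
p = 1
T(7, -1)*K + p = (4*7)*8 + 1 = 28*8 + 1 = 224 + 1 = 225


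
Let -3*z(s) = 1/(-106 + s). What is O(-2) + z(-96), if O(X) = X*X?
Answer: 2425/606 ≈ 4.0016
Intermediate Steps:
z(s) = -1/(3*(-106 + s))
O(X) = X²
O(-2) + z(-96) = (-2)² - 1/(-318 + 3*(-96)) = 4 - 1/(-318 - 288) = 4 - 1/(-606) = 4 - 1*(-1/606) = 4 + 1/606 = 2425/606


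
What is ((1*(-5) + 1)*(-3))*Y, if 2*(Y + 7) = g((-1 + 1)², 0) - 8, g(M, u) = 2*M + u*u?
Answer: -132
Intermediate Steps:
g(M, u) = u² + 2*M (g(M, u) = 2*M + u² = u² + 2*M)
Y = -11 (Y = -7 + ((0² + 2*(-1 + 1)²) - 8)/2 = -7 + ((0 + 2*0²) - 8)/2 = -7 + ((0 + 2*0) - 8)/2 = -7 + ((0 + 0) - 8)/2 = -7 + (0 - 8)/2 = -7 + (½)*(-8) = -7 - 4 = -11)
((1*(-5) + 1)*(-3))*Y = ((1*(-5) + 1)*(-3))*(-11) = ((-5 + 1)*(-3))*(-11) = -4*(-3)*(-11) = 12*(-11) = -132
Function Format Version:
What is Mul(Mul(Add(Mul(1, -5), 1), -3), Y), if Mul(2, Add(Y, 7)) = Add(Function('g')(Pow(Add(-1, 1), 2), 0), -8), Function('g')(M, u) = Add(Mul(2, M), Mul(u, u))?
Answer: -132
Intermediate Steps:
Function('g')(M, u) = Add(Pow(u, 2), Mul(2, M)) (Function('g')(M, u) = Add(Mul(2, M), Pow(u, 2)) = Add(Pow(u, 2), Mul(2, M)))
Y = -11 (Y = Add(-7, Mul(Rational(1, 2), Add(Add(Pow(0, 2), Mul(2, Pow(Add(-1, 1), 2))), -8))) = Add(-7, Mul(Rational(1, 2), Add(Add(0, Mul(2, Pow(0, 2))), -8))) = Add(-7, Mul(Rational(1, 2), Add(Add(0, Mul(2, 0)), -8))) = Add(-7, Mul(Rational(1, 2), Add(Add(0, 0), -8))) = Add(-7, Mul(Rational(1, 2), Add(0, -8))) = Add(-7, Mul(Rational(1, 2), -8)) = Add(-7, -4) = -11)
Mul(Mul(Add(Mul(1, -5), 1), -3), Y) = Mul(Mul(Add(Mul(1, -5), 1), -3), -11) = Mul(Mul(Add(-5, 1), -3), -11) = Mul(Mul(-4, -3), -11) = Mul(12, -11) = -132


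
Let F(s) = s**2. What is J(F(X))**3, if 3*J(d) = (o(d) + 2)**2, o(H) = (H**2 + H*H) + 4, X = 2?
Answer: 3010936384/27 ≈ 1.1152e+8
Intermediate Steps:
o(H) = 4 + 2*H**2 (o(H) = (H**2 + H**2) + 4 = 2*H**2 + 4 = 4 + 2*H**2)
J(d) = (6 + 2*d**2)**2/3 (J(d) = ((4 + 2*d**2) + 2)**2/3 = (6 + 2*d**2)**2/3)
J(F(X))**3 = (4*(3 + (2**2)**2)**2/3)**3 = (4*(3 + 4**2)**2/3)**3 = (4*(3 + 16)**2/3)**3 = ((4/3)*19**2)**3 = ((4/3)*361)**3 = (1444/3)**3 = 3010936384/27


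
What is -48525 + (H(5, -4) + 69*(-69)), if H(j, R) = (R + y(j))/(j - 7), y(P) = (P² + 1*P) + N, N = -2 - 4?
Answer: -53296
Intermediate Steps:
N = -6
y(P) = -6 + P + P² (y(P) = (P² + 1*P) - 6 = (P² + P) - 6 = (P + P²) - 6 = -6 + P + P²)
H(j, R) = (-6 + R + j + j²)/(-7 + j) (H(j, R) = (R + (-6 + j + j²))/(j - 7) = (-6 + R + j + j²)/(-7 + j))
-48525 + (H(5, -4) + 69*(-69)) = -48525 + ((-6 - 4 + 5 + 5²)/(-7 + 5) + 69*(-69)) = -48525 + ((-6 - 4 + 5 + 25)/(-2) - 4761) = -48525 + (-½*20 - 4761) = -48525 + (-10 - 4761) = -48525 - 4771 = -53296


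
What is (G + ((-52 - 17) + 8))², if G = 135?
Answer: 5476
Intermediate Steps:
(G + ((-52 - 17) + 8))² = (135 + ((-52 - 17) + 8))² = (135 + (-69 + 8))² = (135 - 61)² = 74² = 5476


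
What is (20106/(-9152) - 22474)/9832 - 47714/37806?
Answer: -3017549730355/850469258496 ≈ -3.5481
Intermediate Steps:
(20106/(-9152) - 22474)/9832 - 47714/37806 = (20106*(-1/9152) - 22474)*(1/9832) - 47714*1/37806 = (-10053/4576 - 22474)*(1/9832) - 23857/18903 = -102851077/4576*1/9832 - 23857/18903 = -102851077/44991232 - 23857/18903 = -3017549730355/850469258496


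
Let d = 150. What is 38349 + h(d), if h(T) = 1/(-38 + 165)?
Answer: 4870324/127 ≈ 38349.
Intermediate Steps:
h(T) = 1/127
38349 + h(d) = 38349 + 1/127 = 4870324/127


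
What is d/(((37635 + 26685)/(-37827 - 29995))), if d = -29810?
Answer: 101088691/3216 ≈ 31433.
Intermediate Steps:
d/(((37635 + 26685)/(-37827 - 29995))) = -29810*(-37827 - 29995)/(37635 + 26685) = -29810/(64320/(-67822)) = -29810/(64320*(-1/67822)) = -29810/(-32160/33911) = -29810*(-33911/32160) = 101088691/3216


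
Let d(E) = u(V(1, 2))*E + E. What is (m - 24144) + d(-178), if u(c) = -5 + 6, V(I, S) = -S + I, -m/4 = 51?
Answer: -24704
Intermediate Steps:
m = -204 (m = -4*51 = -204)
V(I, S) = I - S
u(c) = 1
d(E) = 2*E (d(E) = 1*E + E = E + E = 2*E)
(m - 24144) + d(-178) = (-204 - 24144) + 2*(-178) = -24348 - 356 = -24704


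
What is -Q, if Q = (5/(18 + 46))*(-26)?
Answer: 65/32 ≈ 2.0313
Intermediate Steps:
Q = -65/32 (Q = (5/64)*(-26) = -65/32 ≈ -2.0313)
-Q = -1*(-65/32) = 65/32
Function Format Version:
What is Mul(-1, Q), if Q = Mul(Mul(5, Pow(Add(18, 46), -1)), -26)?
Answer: Rational(65, 32) ≈ 2.0313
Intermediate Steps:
Q = Rational(-65, 32) (Q = Mul(Mul(5, Pow(64, -1)), -26) = Mul(Mul(5, Rational(1, 64)), -26) = Mul(Rational(5, 64), -26) = Rational(-65, 32) ≈ -2.0313)
Mul(-1, Q) = Mul(-1, Rational(-65, 32)) = Rational(65, 32)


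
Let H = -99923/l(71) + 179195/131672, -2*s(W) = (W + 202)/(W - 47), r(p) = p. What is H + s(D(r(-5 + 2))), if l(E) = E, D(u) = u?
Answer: -328143361853/233717800 ≈ -1404.0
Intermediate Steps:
s(W) = -(202 + W)/(2*(-47 + W)) (s(W) = -(W + 202)/(2*(W - 47)) = -(202 + W)/(2*(-47 + W)))
H = -13144338411/9348712 (H = -99923/71 + 179195/131672 = -13144338411/9348712 ≈ -1406.0)
H + s(D(r(-5 + 2))) = -13144338411/9348712 + (-202 - (-5 + 2))/(2*(-47 + (-5 + 2))) = -13144338411/9348712 + (-202 - 1*(-3))/(2*(-47 - 3)) = -13144338411/9348712 + (1/2)*(-202 + 3)/(-50) = -13144338411/9348712 + (1/2)*(-1/50)*(-199) = -13144338411/9348712 + 199/100 = -328143361853/233717800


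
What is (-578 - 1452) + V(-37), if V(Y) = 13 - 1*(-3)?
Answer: -2014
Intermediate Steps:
V(Y) = 16 (V(Y) = 13 + 3 = 16)
(-578 - 1452) + V(-37) = (-578 - 1452) + 16 = -2030 + 16 = -2014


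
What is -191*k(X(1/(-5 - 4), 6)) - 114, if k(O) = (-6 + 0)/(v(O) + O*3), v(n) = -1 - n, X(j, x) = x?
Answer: -108/11 ≈ -9.8182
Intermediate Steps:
k(O) = -6/(-1 + 2*O) (k(O) = (-6 + 0)/((-1 - O) + O*3) = -6/((-1 - O) + 3*O) = -6/(-1 + 2*O))
-191*k(X(1/(-5 - 4), 6)) - 114 = -(-1146)/(-1 + 2*6) - 114 = -(-1146)/(-1 + 12) - 114 = -(-1146)/11 - 114 = -191*(-6/11) - 114 = 1146/11 - 114 = -108/11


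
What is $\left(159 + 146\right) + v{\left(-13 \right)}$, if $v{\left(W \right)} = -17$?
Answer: $288$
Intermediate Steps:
$\left(159 + 146\right) + v{\left(-13 \right)} = \left(159 + 146\right) - 17 = 305 - 17 = 288$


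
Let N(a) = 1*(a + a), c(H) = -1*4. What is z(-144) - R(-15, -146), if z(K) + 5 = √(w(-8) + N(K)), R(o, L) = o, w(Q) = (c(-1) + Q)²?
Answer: 10 + 12*I ≈ 10.0 + 12.0*I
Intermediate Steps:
c(H) = -4
N(a) = 2*a (N(a) = 1*(2*a) = 2*a)
w(Q) = (-4 + Q)²
z(K) = -5 + √(144 + 2*K) (z(K) = -5 + √((-4 - 8)² + 2*K) = -5 + √((-12)² + 2*K) = -5 + √(144 + 2*K))
z(-144) - R(-15, -146) = (-5 + √(144 + 2*(-144))) - 1*(-15) = (-5 + √(144 - 288)) + 15 = (-5 + √(-144)) + 15 = (-5 + 12*I) + 15 = 10 + 12*I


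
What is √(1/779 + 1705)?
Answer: 2*√258666171/779 ≈ 41.292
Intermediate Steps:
√(1/779 + 1705) = √(1328196/779) = 2*√258666171/779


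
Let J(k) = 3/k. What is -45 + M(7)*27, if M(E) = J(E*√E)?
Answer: -45 + 81*√7/49 ≈ -40.626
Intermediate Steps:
M(E) = 3/E^(3/2) (M(E) = 3/((E*√E)) = 3/(E^(3/2)) = 3/E^(3/2))
-45 + M(7)*27 = -45 + (3/7^(3/2))*27 = -45 + (3*(√7/49))*27 = -45 + (3*√7/49)*27 = -45 + 81*√7/49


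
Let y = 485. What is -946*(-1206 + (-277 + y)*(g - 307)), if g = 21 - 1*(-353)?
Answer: -12042580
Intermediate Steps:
g = 374 (g = 21 + 353 = 374)
-946*(-1206 + (-277 + y)*(g - 307)) = -946*(-1206 + (-277 + 485)*(374 - 307)) = -946*(-1206 + 208*67) = -946*(-1206 + 13936) = -946*12730 = -12042580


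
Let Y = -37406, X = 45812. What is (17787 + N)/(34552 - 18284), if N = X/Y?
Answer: 332647355/304260404 ≈ 1.0933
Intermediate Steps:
N = -22906/18703 (N = 45812/(-37406) = 45812*(-1/37406) = -22906/18703 ≈ -1.2247)
(17787 + N)/(34552 - 18284) = (17787 - 22906/18703)/(34552 - 18284) = (332647355/18703)/16268 = (332647355/18703)*(1/16268) = 332647355/304260404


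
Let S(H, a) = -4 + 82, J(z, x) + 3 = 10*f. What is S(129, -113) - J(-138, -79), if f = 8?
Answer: 1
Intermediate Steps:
J(z, x) = 77 (J(z, x) = -3 + 10*8 = -3 + 80 = 77)
S(H, a) = 78
S(129, -113) - J(-138, -79) = 78 - 1*77 = 78 - 77 = 1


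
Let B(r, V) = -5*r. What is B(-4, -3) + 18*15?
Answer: 290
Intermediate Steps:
B(-4, -3) + 18*15 = -5*(-4) + 18*15 = 20 + 270 = 290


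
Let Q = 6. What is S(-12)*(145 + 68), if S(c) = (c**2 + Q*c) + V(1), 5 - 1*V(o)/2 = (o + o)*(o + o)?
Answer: 15762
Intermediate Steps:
V(o) = 10 - 8*o**2 (V(o) = 10 - 2*(o + o)*(o + o) = 10 - 2*2*o*2*o = 10 - 8*o**2)
S(c) = 2 + c**2 + 6*c (S(c) = (c**2 + 6*c) + (10 - 8*1**2) = (c**2 + 6*c) + (10 - 8*1) = (c**2 + 6*c) + (10 - 8) = (c**2 + 6*c) + 2 = 2 + c**2 + 6*c)
S(-12)*(145 + 68) = (2 + (-12)**2 + 6*(-12))*(145 + 68) = (2 + 144 - 72)*213 = 74*213 = 15762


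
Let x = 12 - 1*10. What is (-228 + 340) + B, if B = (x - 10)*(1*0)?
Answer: 112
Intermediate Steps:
x = 2 (x = 12 - 10 = 2)
B = 0 (B = (2 - 10)*(1*0) = -8*0 = 0)
(-228 + 340) + B = (-228 + 340) + 0 = 112 + 0 = 112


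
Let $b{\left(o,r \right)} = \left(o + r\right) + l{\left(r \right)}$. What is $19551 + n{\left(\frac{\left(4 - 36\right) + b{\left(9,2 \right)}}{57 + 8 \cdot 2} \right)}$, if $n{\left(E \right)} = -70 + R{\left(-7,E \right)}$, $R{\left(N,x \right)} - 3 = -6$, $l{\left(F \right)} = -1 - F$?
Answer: $19478$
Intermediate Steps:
$R{\left(N,x \right)} = -3$ ($R{\left(N,x \right)} = 3 - 6 = -3$)
$b{\left(o,r \right)} = -1 + o$ ($b{\left(o,r \right)} = \left(o + r\right) - \left(1 + r\right) = -1 + o$)
$n{\left(E \right)} = -73$ ($n{\left(E \right)} = -70 - 3 = -73$)
$19551 + n{\left(\frac{\left(4 - 36\right) + b{\left(9,2 \right)}}{57 + 8 \cdot 2} \right)} = 19551 - 73 = 19478$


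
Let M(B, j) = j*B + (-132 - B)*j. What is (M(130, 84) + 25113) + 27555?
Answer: 41580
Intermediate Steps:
M(B, j) = B*j + j*(-132 - B)
(M(130, 84) + 25113) + 27555 = (-132*84 + 25113) + 27555 = (-11088 + 25113) + 27555 = 14025 + 27555 = 41580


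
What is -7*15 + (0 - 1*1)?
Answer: -106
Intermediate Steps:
-7*15 + (0 - 1*1) = -105 + (0 - 1) = -105 - 1 = -106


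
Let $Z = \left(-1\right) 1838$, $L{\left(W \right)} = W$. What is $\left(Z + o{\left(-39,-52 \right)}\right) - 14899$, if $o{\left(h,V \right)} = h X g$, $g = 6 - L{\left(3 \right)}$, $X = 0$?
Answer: $-16737$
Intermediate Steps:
$Z = -1838$
$g = 3$ ($g = 6 - 3 = 3$)
$o{\left(h,V \right)} = 0$ ($o{\left(h,V \right)} = h 0 \cdot 3 = 0 \cdot 3 = 0$)
$\left(Z + o{\left(-39,-52 \right)}\right) - 14899 = \left(-1838 + 0\right) - 14899 = -1838 - 14899 = -16737$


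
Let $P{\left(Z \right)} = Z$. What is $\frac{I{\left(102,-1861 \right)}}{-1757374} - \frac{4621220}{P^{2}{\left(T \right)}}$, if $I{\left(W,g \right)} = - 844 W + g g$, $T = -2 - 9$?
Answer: $- \frac{8121620521473}{212642254} \approx -38194.0$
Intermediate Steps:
$T = -11$ ($T = -2 - 9 = -11$)
$I{\left(W,g \right)} = g^{2} - 844 W$ ($I{\left(W,g \right)} = - 844 W + g^{2} = g^{2} - 844 W$)
$\frac{I{\left(102,-1861 \right)}}{-1757374} - \frac{4621220}{P^{2}{\left(T \right)}} = \frac{\left(-1861\right)^{2} - 86088}{-1757374} - \frac{4621220}{\left(-11\right)^{2}} = \left(3463321 - 86088\right) \left(- \frac{1}{1757374}\right) - \frac{4621220}{121} = 3377233 \left(- \frac{1}{1757374}\right) - \frac{4621220}{121} = - \frac{3377233}{1757374} - \frac{4621220}{121} = - \frac{8121620521473}{212642254}$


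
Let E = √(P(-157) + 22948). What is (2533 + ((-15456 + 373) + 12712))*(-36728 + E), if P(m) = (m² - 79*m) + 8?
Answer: -5949936 + 324*√15002 ≈ -5.9102e+6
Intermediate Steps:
P(m) = 8 + m² - 79*m
E = 2*√15002 (E = √((8 + (-157)² - 79*(-157)) + 22948) = √((8 + 24649 + 12403) + 22948) = √(37060 + 22948) = √60008 = 2*√15002 ≈ 244.97)
(2533 + ((-15456 + 373) + 12712))*(-36728 + E) = (2533 + ((-15456 + 373) + 12712))*(-36728 + 2*√15002) = (2533 + (-15083 + 12712))*(-36728 + 2*√15002) = (2533 - 2371)*(-36728 + 2*√15002) = 162*(-36728 + 2*√15002) = -5949936 + 324*√15002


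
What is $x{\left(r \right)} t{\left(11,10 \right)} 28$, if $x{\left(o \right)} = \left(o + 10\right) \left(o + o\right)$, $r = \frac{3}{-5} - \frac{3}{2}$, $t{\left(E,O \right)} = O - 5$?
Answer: $- \frac{23226}{5} \approx -4645.2$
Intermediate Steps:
$t{\left(E,O \right)} = -5 + O$
$r = - \frac{21}{10}$ ($r = 3 \left(- \frac{1}{5}\right) - \frac{3}{2} = - \frac{3}{5} - \frac{3}{2} = - \frac{21}{10} \approx -2.1$)
$x{\left(o \right)} = 2 o \left(10 + o\right)$ ($x{\left(o \right)} = \left(10 + o\right) 2 o = 2 o \left(10 + o\right)$)
$x{\left(r \right)} t{\left(11,10 \right)} 28 = 2 \left(- \frac{21}{10}\right) \left(10 - \frac{21}{10}\right) \left(-5 + 10\right) 28 = 2 \left(- \frac{21}{10}\right) \frac{79}{10} \cdot 5 \cdot 28 = \left(- \frac{1659}{50}\right) 5 \cdot 28 = \left(- \frac{1659}{10}\right) 28 = - \frac{23226}{5}$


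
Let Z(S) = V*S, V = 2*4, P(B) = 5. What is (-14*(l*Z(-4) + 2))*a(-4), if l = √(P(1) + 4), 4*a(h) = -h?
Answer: 1316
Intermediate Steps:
a(h) = -h/4 (a(h) = (-h)/4 = -h/4)
V = 8
Z(S) = 8*S
l = 3 (l = √(5 + 4) = √9 = 3)
(-14*(l*Z(-4) + 2))*a(-4) = (-14*(3*(8*(-4)) + 2))*(-¼*(-4)) = -14*(3*(-32) + 2)*1 = -14*(-96 + 2)*1 = -14*(-94)*1 = 1316*1 = 1316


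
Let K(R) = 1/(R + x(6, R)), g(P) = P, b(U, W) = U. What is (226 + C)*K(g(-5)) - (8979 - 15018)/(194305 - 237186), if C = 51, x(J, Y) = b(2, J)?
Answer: -11896154/128643 ≈ -92.474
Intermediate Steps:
x(J, Y) = 2
K(R) = 1/(2 + R) (K(R) = 1/(R + 2) = 1/(2 + R))
(226 + C)*K(g(-5)) - (8979 - 15018)/(194305 - 237186) = (226 + 51)/(2 - 5) - (8979 - 15018)/(194305 - 237186) = 277/(-3) - (-6039)/(-42881) = 277*(-⅓) - (-6039)*(-1)/42881 = -277/3 - 1*6039/42881 = -277/3 - 6039/42881 = -11896154/128643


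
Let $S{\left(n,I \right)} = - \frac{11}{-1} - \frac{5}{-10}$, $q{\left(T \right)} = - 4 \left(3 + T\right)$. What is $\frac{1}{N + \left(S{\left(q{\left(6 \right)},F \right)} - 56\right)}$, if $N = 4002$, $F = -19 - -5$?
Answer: $\frac{2}{7915} \approx 0.00025268$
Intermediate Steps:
$F = -14$ ($F = -19 + 5 = -14$)
$q{\left(T \right)} = -12 - 4 T$
$S{\left(n,I \right)} = \frac{23}{2}$ ($S{\left(n,I \right)} = \left(-11\right) \left(-1\right) - - \frac{1}{2} = 11 + \frac{1}{2} = \frac{23}{2}$)
$\frac{1}{N + \left(S{\left(q{\left(6 \right)},F \right)} - 56\right)} = \frac{1}{4002 + \left(\frac{23}{2} - 56\right)} = \frac{1}{4002 - \frac{89}{2}} = \frac{1}{\frac{7915}{2}} = \frac{2}{7915}$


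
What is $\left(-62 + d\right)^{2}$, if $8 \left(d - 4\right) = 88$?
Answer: $2209$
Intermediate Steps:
$d = 15$ ($d = 4 + \frac{1}{8} \cdot 88 = 4 + 11 = 15$)
$\left(-62 + d\right)^{2} = \left(-62 + 15\right)^{2} = \left(-47\right)^{2} = 2209$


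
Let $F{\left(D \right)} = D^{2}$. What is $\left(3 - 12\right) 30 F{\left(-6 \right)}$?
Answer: $-9720$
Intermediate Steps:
$\left(3 - 12\right) 30 F{\left(-6 \right)} = \left(3 - 12\right) 30 \left(-6\right)^{2} = \left(3 - 12\right) 30 \cdot 36 = \left(-9\right) 30 \cdot 36 = \left(-270\right) 36 = -9720$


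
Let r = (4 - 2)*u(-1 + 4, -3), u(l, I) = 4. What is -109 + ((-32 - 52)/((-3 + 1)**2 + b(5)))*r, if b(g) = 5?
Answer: -551/3 ≈ -183.67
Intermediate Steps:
r = 8 (r = (4 - 2)*4 = 2*4 = 8)
-109 + ((-32 - 52)/((-3 + 1)**2 + b(5)))*r = -109 + ((-32 - 52)/((-3 + 1)**2 + 5))*8 = -109 - 84/((-2)**2 + 5)*8 = -109 - 84/(4 + 5)*8 = -109 - 84/9*8 = -109 - 84*1/9*8 = -109 - 28/3*8 = -109 - 224/3 = -551/3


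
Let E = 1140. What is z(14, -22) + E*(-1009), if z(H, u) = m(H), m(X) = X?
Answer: -1150246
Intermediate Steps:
z(H, u) = H
z(14, -22) + E*(-1009) = 14 + 1140*(-1009) = 14 - 1150260 = -1150246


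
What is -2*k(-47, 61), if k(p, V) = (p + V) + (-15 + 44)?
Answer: -86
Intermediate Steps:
k(p, V) = 29 + V + p (k(p, V) = (V + p) + 29 = 29 + V + p)
-2*k(-47, 61) = -2*(29 + 61 - 47) = -2*43 = -86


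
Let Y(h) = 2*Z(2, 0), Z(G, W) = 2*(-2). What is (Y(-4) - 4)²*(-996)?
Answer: -143424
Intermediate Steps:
Z(G, W) = -4
Y(h) = -8 (Y(h) = 2*(-4) = -8)
(Y(-4) - 4)²*(-996) = (-8 - 4)²*(-996) = (-12)²*(-996) = 144*(-996) = -143424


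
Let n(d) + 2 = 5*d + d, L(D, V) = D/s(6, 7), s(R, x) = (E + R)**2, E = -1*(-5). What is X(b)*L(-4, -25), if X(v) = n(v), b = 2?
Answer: -40/121 ≈ -0.33058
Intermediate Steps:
E = 5
s(R, x) = (5 + R)**2
L(D, V) = D/121 (L(D, V) = D/((5 + 6)**2) = D/(11**2) = D/121)
n(d) = -2 + 6*d (n(d) = -2 + (5*d + d) = -2 + 6*d)
X(v) = -2 + 6*v
X(b)*L(-4, -25) = (-2 + 6*2)*((1/121)*(-4)) = (-2 + 12)*(-4/121) = 10*(-4/121) = -40/121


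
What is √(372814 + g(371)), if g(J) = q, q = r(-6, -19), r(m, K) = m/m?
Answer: √372815 ≈ 610.59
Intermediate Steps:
r(m, K) = 1
q = 1
g(J) = 1
√(372814 + g(371)) = √(372814 + 1) = √372815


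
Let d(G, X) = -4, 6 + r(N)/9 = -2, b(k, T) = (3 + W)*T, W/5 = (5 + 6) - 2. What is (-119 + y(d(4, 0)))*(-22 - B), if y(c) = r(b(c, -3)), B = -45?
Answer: -4393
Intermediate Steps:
W = 45 (W = 5*((5 + 6) - 2) = 5*(11 - 2) = 5*9 = 45)
b(k, T) = 48*T (b(k, T) = (3 + 45)*T = 48*T)
r(N) = -72 (r(N) = -54 + 9*(-2) = -54 - 18 = -72)
y(c) = -72
(-119 + y(d(4, 0)))*(-22 - B) = (-119 - 72)*(-22 - 1*(-45)) = -191*(-22 + 45) = -191*23 = -4393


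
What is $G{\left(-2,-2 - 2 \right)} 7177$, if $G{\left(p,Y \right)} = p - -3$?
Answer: $7177$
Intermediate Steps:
$G{\left(p,Y \right)} = 3 + p$ ($G{\left(p,Y \right)} = p + 3 = 3 + p$)
$G{\left(-2,-2 - 2 \right)} 7177 = \left(3 - 2\right) 7177 = 1 \cdot 7177 = 7177$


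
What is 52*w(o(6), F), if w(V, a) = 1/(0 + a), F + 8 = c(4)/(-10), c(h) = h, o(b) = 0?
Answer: -130/21 ≈ -6.1905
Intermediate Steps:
F = -42/5 (F = -8 + 4/(-10) = -8 + 4*(-⅒) = -8 - ⅖ = -42/5 ≈ -8.4000)
w(V, a) = 1/a
52*w(o(6), F) = 52/(-42/5) = 52*(-5/42) = -130/21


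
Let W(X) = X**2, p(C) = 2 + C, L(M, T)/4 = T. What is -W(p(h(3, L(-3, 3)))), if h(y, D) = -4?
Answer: -4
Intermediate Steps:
L(M, T) = 4*T
-W(p(h(3, L(-3, 3)))) = -(2 - 4)**2 = -1*(-2)**2 = -1*4 = -4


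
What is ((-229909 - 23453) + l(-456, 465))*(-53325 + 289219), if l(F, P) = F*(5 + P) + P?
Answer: -110213686998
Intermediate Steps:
l(F, P) = P + F*(5 + P)
((-229909 - 23453) + l(-456, 465))*(-53325 + 289219) = ((-229909 - 23453) + (465 + 5*(-456) - 456*465))*(-53325 + 289219) = (-253362 + (465 - 2280 - 212040))*235894 = (-253362 - 213855)*235894 = -467217*235894 = -110213686998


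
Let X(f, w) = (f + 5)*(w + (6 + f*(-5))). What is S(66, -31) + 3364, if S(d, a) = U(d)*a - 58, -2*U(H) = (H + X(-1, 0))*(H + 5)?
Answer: 124361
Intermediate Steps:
X(f, w) = (5 + f)*(6 + w - 5*f) (X(f, w) = (5 + f)*(w + (6 - 5*f)) = (5 + f)*(6 + w - 5*f))
U(H) = -(5 + H)*(44 + H)/2 (U(H) = -(H + (30 - 19*(-1) - 5*(-1)**2 + 5*0 - 1*0))*(H + 5)/2 = -(H + (30 + 19 - 5*1 + 0 + 0))*(5 + H)/2 = -(H + (30 + 19 - 5 + 0 + 0))*(5 + H)/2 = -(H + 44)*(5 + H)/2 = -(44 + H)*(5 + H)/2 = -(5 + H)*(44 + H)/2)
S(d, a) = -58 + a*(-110 - 49*d/2 - d**2/2) (S(d, a) = (-110 - 49*d/2 - d**2/2)*a - 58 = a*(-110 - 49*d/2 - d**2/2) - 58 = -58 + a*(-110 - 49*d/2 - d**2/2))
S(66, -31) + 3364 = (-58 - 1/2*(-31)*(220 + 66**2 + 49*66)) + 3364 = (-58 - 1/2*(-31)*(220 + 4356 + 3234)) + 3364 = (-58 - 1/2*(-31)*7810) + 3364 = (-58 + 121055) + 3364 = 120997 + 3364 = 124361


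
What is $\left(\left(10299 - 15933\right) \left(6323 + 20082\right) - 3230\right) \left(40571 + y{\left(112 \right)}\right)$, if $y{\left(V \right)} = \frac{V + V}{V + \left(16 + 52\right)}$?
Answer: $- \frac{54323030103800}{9} \approx -6.0359 \cdot 10^{12}$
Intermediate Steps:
$y{\left(V \right)} = \frac{2 V}{68 + V}$ ($y{\left(V \right)} = \frac{2 V}{V + 68} = \frac{2 V}{68 + V}$)
$\left(\left(10299 - 15933\right) \left(6323 + 20082\right) - 3230\right) \left(40571 + y{\left(112 \right)}\right) = \left(\left(10299 - 15933\right) \left(6323 + 20082\right) - 3230\right) \left(40571 + 2 \cdot 112 \frac{1}{68 + 112}\right) = \left(\left(-5634\right) 26405 - 3230\right) \left(40571 + 2 \cdot 112 \cdot \frac{1}{180}\right) = \left(-148765770 - 3230\right) \left(40571 + 2 \cdot 112 \cdot \frac{1}{180}\right) = - 148769000 \left(40571 + \frac{56}{45}\right) = \left(-148769000\right) \frac{1825751}{45} = - \frac{54323030103800}{9}$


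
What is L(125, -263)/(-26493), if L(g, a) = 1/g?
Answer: -1/3311625 ≈ -3.0197e-7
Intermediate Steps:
L(125, -263)/(-26493) = 1/(125*(-26493)) = (1/125)*(-1/26493) = -1/3311625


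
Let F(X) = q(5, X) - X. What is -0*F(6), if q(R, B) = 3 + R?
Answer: 0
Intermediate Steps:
F(X) = 8 - X (F(X) = (3 + 5) - X = 8 - X)
-0*F(6) = -0*(8 - 1*6) = -0*(8 - 6) = -0*2 = -1069*0 = 0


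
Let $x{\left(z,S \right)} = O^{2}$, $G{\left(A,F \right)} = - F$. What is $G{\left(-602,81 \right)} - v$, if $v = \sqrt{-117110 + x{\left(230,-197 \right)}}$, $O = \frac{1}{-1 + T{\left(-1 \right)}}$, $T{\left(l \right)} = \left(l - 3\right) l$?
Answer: $-81 - \frac{i \sqrt{1053989}}{3} \approx -81.0 - 342.21 i$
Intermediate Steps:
$T{\left(l \right)} = l \left(-3 + l\right)$ ($T{\left(l \right)} = \left(-3 + l\right) l = l \left(-3 + l\right)$)
$O = \frac{1}{3}$ ($O = \frac{1}{-1 - \left(-3 - 1\right)} = \frac{1}{-1 - -4} = \frac{1}{-1 + 4} = \frac{1}{3} \approx 0.33333$)
$x{\left(z,S \right)} = \frac{1}{9}$ ($x{\left(z,S \right)} = \left(\frac{1}{3}\right)^{2} = \frac{1}{9}$)
$v = \frac{i \sqrt{1053989}}{3}$ ($v = \sqrt{-117110 + \frac{1}{9}} = \sqrt{- \frac{1053989}{9}} = \frac{i \sqrt{1053989}}{3} \approx 342.21 i$)
$G{\left(-602,81 \right)} - v = \left(-1\right) 81 - \frac{i \sqrt{1053989}}{3} = -81 - \frac{i \sqrt{1053989}}{3}$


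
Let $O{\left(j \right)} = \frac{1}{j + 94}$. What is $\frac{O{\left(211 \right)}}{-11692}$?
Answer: $- \frac{1}{3566060} \approx -2.8042 \cdot 10^{-7}$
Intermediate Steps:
$O{\left(j \right)} = \frac{1}{94 + j}$
$\frac{O{\left(211 \right)}}{-11692} = \frac{1}{\left(94 + 211\right) \left(-11692\right)} = \frac{1}{305} \left(- \frac{1}{11692}\right) = - \frac{1}{3566060}$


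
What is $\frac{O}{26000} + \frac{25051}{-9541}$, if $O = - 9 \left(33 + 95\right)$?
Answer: $- \frac{880741}{329875} \approx -2.6699$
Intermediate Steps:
$O = -1152$ ($O = \left(-9\right) 128 = -1152$)
$\frac{O}{26000} + \frac{25051}{-9541} = - \frac{1152}{26000} + \frac{25051}{-9541} = \left(-1152\right) \frac{1}{26000} + 25051 \left(- \frac{1}{9541}\right) = - \frac{72}{1625} - \frac{533}{203} = - \frac{880741}{329875}$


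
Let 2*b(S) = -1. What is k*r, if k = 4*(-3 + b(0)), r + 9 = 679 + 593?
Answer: -17682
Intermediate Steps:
b(S) = -½ (b(S) = (½)*(-1) = -½)
r = 1263 (r = -9 + (679 + 593) = -9 + 1272 = 1263)
k = -14 (k = 4*(-3 - ½) = 4*(-7/2) = -14)
k*r = -14*1263 = -17682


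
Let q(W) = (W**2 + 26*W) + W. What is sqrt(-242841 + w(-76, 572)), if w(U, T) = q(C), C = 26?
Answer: I*sqrt(241463) ≈ 491.39*I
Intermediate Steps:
q(W) = W**2 + 27*W
w(U, T) = 1378 (w(U, T) = 26*(27 + 26) = 26*53 = 1378)
sqrt(-242841 + w(-76, 572)) = sqrt(-242841 + 1378) = sqrt(-241463) = I*sqrt(241463)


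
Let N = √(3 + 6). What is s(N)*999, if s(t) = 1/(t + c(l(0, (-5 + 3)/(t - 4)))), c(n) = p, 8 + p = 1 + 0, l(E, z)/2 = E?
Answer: -999/4 ≈ -249.75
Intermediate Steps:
l(E, z) = 2*E
N = 3 (N = √9 = 3)
p = -7 (p = -8 + (1 + 0) = -8 + 1 = -7)
c(n) = -7
s(t) = 1/(-7 + t) (s(t) = 1/(t - 7) = 1/(-7 + t))
s(N)*999 = 999/(-7 + 3) = 999/(-4) = -¼*999 = -999/4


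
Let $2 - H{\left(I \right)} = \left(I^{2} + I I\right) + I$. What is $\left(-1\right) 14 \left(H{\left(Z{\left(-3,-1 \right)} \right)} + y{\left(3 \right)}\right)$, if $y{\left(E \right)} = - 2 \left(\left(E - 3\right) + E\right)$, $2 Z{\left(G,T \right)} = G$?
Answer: $98$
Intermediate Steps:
$Z{\left(G,T \right)} = \frac{G}{2}$
$H{\left(I \right)} = 2 - I - 2 I^{2}$ ($H{\left(I \right)} = 2 - \left(\left(I^{2} + I I\right) + I\right) = 2 - \left(\left(I^{2} + I^{2}\right) + I\right) = 2 - \left(2 I^{2} + I\right) = 2 - \left(I + 2 I^{2}\right) = 2 - I - 2 I^{2}$)
$y{\left(E \right)} = 6 - 4 E$ ($y{\left(E \right)} = - 2 \left(\left(-3 + E\right) + E\right) = - 2 \left(-3 + 2 E\right) = 6 - 4 E$)
$\left(-1\right) 14 \left(H{\left(Z{\left(-3,-1 \right)} \right)} + y{\left(3 \right)}\right) = \left(-1\right) 14 \left(\left(2 - \frac{1}{2} \left(-3\right) - 2 \left(\frac{1}{2} \left(-3\right)\right)^{2}\right) + \left(6 - 12\right)\right) = - 14 \left(\left(2 - - \frac{3}{2} - 2 \left(- \frac{3}{2}\right)^{2}\right) + \left(6 - 12\right)\right) = - 14 \left(\left(2 + \frac{3}{2} - \frac{9}{2}\right) - 6\right) = - 14 \left(-1 - 6\right) = \left(-14\right) \left(-7\right) = 98$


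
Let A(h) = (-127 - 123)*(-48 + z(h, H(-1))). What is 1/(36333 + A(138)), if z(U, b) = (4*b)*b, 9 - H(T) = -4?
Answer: -1/120667 ≈ -8.2873e-6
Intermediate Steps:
H(T) = 13 (H(T) = 9 - 1*(-4) = 9 + 4 = 13)
z(U, b) = 4*b**2
A(h) = -157000 (A(h) = (-127 - 123)*(-48 + 4*13**2) = -250*(-48 + 4*169) = -250*(-48 + 676) = -250*628 = -157000)
1/(36333 + A(138)) = 1/(36333 - 157000) = 1/(-120667) = -1/120667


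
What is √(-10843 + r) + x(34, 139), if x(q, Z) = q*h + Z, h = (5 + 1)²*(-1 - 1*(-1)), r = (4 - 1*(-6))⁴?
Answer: 139 + I*√843 ≈ 139.0 + 29.034*I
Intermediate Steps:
r = 10000 (r = (4 + 6)⁴ = 10⁴ = 10000)
h = 0 (h = 6²*(-1 + 1) = 36*0 = 0)
x(q, Z) = Z (x(q, Z) = q*0 + Z = 0 + Z = Z)
√(-10843 + r) + x(34, 139) = √(-10843 + 10000) + 139 = √(-843) + 139 = I*√843 + 139 = 139 + I*√843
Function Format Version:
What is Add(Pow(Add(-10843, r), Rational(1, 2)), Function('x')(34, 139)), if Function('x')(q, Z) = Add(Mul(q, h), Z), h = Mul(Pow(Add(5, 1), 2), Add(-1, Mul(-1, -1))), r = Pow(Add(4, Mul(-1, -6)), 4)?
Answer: Add(139, Mul(I, Pow(843, Rational(1, 2)))) ≈ Add(139.00, Mul(29.034, I))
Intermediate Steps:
r = 10000 (r = Pow(Add(4, 6), 4) = Pow(10, 4) = 10000)
h = 0 (h = Mul(Pow(6, 2), Add(-1, 1)) = Mul(36, 0) = 0)
Function('x')(q, Z) = Z (Function('x')(q, Z) = Add(Mul(q, 0), Z) = Add(0, Z) = Z)
Add(Pow(Add(-10843, r), Rational(1, 2)), Function('x')(34, 139)) = Add(Pow(Add(-10843, 10000), Rational(1, 2)), 139) = Add(Pow(-843, Rational(1, 2)), 139) = Add(Mul(I, Pow(843, Rational(1, 2))), 139) = Add(139, Mul(I, Pow(843, Rational(1, 2))))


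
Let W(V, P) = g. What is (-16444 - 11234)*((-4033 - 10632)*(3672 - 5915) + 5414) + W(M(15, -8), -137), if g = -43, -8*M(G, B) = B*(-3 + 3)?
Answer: -910578771145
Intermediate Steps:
M(G, B) = 0 (M(G, B) = -B*(-3 + 3)/8 = -B*0/8 = -1/8*0 = 0)
W(V, P) = -43
(-16444 - 11234)*((-4033 - 10632)*(3672 - 5915) + 5414) + W(M(15, -8), -137) = (-16444 - 11234)*((-4033 - 10632)*(3672 - 5915) + 5414) - 43 = -27678*(-14665*(-2243) + 5414) - 43 = -27678*(32893595 + 5414) - 43 = -27678*32899009 - 43 = -910578771102 - 43 = -910578771145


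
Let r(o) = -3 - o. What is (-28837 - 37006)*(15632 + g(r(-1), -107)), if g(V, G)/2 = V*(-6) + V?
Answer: -1030574636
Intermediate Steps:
g(V, G) = -10*V (g(V, G) = 2*(V*(-6) + V) = 2*(-6*V + V) = 2*(-5*V) = -10*V)
(-28837 - 37006)*(15632 + g(r(-1), -107)) = (-28837 - 37006)*(15632 - 10*(-3 - 1*(-1))) = -65843*(15632 - 10*(-3 + 1)) = -65843*(15632 - 10*(-2)) = -65843*(15632 + 20) = -65843*15652 = -1030574636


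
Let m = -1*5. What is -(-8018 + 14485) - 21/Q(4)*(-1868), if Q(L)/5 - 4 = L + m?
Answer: -19259/5 ≈ -3851.8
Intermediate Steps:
m = -5
Q(L) = -5 + 5*L (Q(L) = 20 + 5*(L - 5) = 20 + 5*(-5 + L) = 20 + (-25 + 5*L) = -5 + 5*L)
-(-8018 + 14485) - 21/Q(4)*(-1868) = -(-8018 + 14485) - 21/(-5 + 5*4)*(-1868) = -1*6467 - 21/(-5 + 20)*(-1868) = -6467 - 21/15*(-1868) = -6467 - 21*1/15*(-1868) = -6467 - 7/5*(-1868) = -6467 + 13076/5 = -19259/5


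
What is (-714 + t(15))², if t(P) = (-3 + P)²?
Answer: 324900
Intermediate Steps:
(-714 + t(15))² = (-714 + (-3 + 15)²)² = (-714 + 12²)² = (-714 + 144)² = (-570)² = 324900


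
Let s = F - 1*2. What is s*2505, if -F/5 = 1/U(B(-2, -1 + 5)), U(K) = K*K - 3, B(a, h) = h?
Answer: -77655/13 ≈ -5973.5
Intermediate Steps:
U(K) = -3 + K**2 (U(K) = K**2 - 3 = -3 + K**2)
F = -5/13 (F = -5/(-3 + (-1 + 5)**2) = -5/(-3 + 4**2) = -5/(-3 + 16) = -5/13 ≈ -0.38462)
s = -31/13 (s = -5/13 - 1*2 = -5/13 - 2 = -31/13 ≈ -2.3846)
s*2505 = -31/13*2505 = -77655/13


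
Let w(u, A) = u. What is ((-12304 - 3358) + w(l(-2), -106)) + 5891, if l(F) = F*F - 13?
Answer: -9780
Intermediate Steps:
l(F) = -13 + F² (l(F) = F² - 13 = -13 + F²)
((-12304 - 3358) + w(l(-2), -106)) + 5891 = ((-12304 - 3358) + (-13 + (-2)²)) + 5891 = (-15662 + (-13 + 4)) + 5891 = (-15662 - 9) + 5891 = -15671 + 5891 = -9780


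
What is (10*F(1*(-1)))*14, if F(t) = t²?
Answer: 140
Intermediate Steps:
(10*F(1*(-1)))*14 = (10*(1*(-1))²)*14 = (10*(-1)²)*14 = (10*1)*14 = 10*14 = 140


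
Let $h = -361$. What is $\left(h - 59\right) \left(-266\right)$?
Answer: $111720$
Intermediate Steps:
$\left(h - 59\right) \left(-266\right) = \left(-361 - 59\right) \left(-266\right) = \left(-420\right) \left(-266\right) = 111720$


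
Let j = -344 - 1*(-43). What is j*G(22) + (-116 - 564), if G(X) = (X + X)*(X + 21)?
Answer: -570172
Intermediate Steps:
G(X) = 2*X*(21 + X) (G(X) = (2*X)*(21 + X) = 2*X*(21 + X))
j = -301 (j = -344 + 43 = -301)
j*G(22) + (-116 - 564) = -602*22*(21 + 22) + (-116 - 564) = -602*22*43 - 680 = -301*1892 - 680 = -569492 - 680 = -570172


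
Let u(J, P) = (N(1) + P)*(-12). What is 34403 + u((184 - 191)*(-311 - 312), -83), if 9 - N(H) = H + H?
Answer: 35315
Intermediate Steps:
N(H) = 9 - 2*H (N(H) = 9 - (H + H) = 9 - 2*H)
u(J, P) = -84 - 12*P (u(J, P) = ((9 - 2*1) + P)*(-12) = ((9 - 2) + P)*(-12) = (7 + P)*(-12) = -84 - 12*P)
34403 + u((184 - 191)*(-311 - 312), -83) = 34403 + (-84 - 12*(-83)) = 34403 + (-84 + 996) = 34403 + 912 = 35315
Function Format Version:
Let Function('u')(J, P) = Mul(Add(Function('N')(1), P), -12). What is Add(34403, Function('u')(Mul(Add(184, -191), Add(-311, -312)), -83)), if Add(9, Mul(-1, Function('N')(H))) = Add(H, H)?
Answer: 35315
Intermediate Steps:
Function('N')(H) = Add(9, Mul(-2, H)) (Function('N')(H) = Add(9, Mul(-1, Add(H, H))) = Add(9, Mul(-1, Mul(2, H))) = Add(9, Mul(-2, H)))
Function('u')(J, P) = Add(-84, Mul(-12, P)) (Function('u')(J, P) = Mul(Add(Add(9, Mul(-2, 1)), P), -12) = Mul(Add(Add(9, -2), P), -12) = Mul(Add(7, P), -12) = Add(-84, Mul(-12, P)))
Add(34403, Function('u')(Mul(Add(184, -191), Add(-311, -312)), -83)) = Add(34403, Add(-84, Mul(-12, -83))) = Add(34403, Add(-84, 996)) = Add(34403, 912) = 35315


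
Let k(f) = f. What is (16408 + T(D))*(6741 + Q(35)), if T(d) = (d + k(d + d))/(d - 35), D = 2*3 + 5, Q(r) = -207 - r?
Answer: 853013247/8 ≈ 1.0663e+8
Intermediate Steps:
D = 11 (D = 6 + 5 = 11)
T(d) = 3*d/(-35 + d) (T(d) = (d + (d + d))/(d - 35) = (d + 2*d)/(-35 + d) = (3*d)/(-35 + d) = 3*d/(-35 + d))
(16408 + T(D))*(6741 + Q(35)) = (16408 + 3*11/(-35 + 11))*(6741 + (-207 - 1*35)) = (16408 + 3*11/(-24))*(6741 + (-207 - 35)) = (16408 + 3*11*(-1/24))*(6741 - 242) = (16408 - 11/8)*6499 = (131253/8)*6499 = 853013247/8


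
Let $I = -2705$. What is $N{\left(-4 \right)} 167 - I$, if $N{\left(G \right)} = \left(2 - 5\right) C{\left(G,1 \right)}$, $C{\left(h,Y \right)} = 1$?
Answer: $2204$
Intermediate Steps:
$N{\left(G \right)} = -3$ ($N{\left(G \right)} = \left(2 - 5\right) 1 = \left(-3\right) 1 = -3$)
$N{\left(-4 \right)} 167 - I = \left(-3\right) 167 - -2705 = -501 + 2705 = 2204$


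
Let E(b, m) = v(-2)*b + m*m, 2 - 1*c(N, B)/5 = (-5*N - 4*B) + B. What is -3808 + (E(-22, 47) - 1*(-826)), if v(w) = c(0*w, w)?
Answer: -333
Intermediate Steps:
c(N, B) = 10 + 15*B + 25*N (c(N, B) = 10 - 5*((-5*N - 4*B) + B) = 10 - 5*(-5*N - 3*B) = 10 + (15*B + 25*N) = 10 + 15*B + 25*N)
v(w) = 10 + 15*w (v(w) = 10 + 15*w + 25*(0*w) = 10 + 15*w + 25*0 = 10 + 15*w + 0 = 10 + 15*w)
E(b, m) = m² - 20*b (E(b, m) = (10 + 15*(-2))*b + m*m = (10 - 30)*b + m² = -20*b + m² = m² - 20*b)
-3808 + (E(-22, 47) - 1*(-826)) = -3808 + ((47² - 20*(-22)) - 1*(-826)) = -3808 + ((2209 + 440) + 826) = -3808 + (2649 + 826) = -3808 + 3475 = -333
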